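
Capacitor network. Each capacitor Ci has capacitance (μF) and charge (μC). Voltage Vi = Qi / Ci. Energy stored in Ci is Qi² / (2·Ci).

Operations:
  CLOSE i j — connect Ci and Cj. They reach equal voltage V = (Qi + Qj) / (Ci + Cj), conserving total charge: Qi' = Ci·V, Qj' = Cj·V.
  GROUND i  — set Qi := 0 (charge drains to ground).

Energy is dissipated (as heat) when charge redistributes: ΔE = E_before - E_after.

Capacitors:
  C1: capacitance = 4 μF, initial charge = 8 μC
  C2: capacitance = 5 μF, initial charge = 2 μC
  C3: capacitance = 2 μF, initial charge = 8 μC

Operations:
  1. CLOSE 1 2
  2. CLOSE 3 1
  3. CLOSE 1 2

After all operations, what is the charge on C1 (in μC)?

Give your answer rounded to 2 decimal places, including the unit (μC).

Initial: C1(4μF, Q=8μC, V=2.00V), C2(5μF, Q=2μC, V=0.40V), C3(2μF, Q=8μC, V=4.00V)
Op 1: CLOSE 1-2: Q_total=10.00, C_total=9.00, V=1.11; Q1=4.44, Q2=5.56; dissipated=2.844
Op 2: CLOSE 3-1: Q_total=12.44, C_total=6.00, V=2.07; Q3=4.15, Q1=8.30; dissipated=5.564
Op 3: CLOSE 1-2: Q_total=13.85, C_total=9.00, V=1.54; Q1=6.16, Q2=7.70; dissipated=1.030
Final charges: Q1=6.16, Q2=7.70, Q3=4.15

Answer: 6.16 μC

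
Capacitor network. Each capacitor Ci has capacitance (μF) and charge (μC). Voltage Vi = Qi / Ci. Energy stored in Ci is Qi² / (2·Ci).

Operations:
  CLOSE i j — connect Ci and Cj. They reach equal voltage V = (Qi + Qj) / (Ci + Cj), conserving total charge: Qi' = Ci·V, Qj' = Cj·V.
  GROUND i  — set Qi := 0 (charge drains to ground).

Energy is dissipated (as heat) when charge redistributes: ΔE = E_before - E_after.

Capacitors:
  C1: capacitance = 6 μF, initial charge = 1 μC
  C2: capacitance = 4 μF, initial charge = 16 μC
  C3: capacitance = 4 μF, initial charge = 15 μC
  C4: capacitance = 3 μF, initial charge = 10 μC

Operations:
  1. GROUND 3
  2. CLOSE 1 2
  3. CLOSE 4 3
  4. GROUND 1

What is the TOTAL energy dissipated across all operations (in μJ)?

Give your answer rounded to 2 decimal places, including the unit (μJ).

Answer: 63.95 μJ

Derivation:
Initial: C1(6μF, Q=1μC, V=0.17V), C2(4μF, Q=16μC, V=4.00V), C3(4μF, Q=15μC, V=3.75V), C4(3μF, Q=10μC, V=3.33V)
Op 1: GROUND 3: Q3=0; energy lost=28.125
Op 2: CLOSE 1-2: Q_total=17.00, C_total=10.00, V=1.70; Q1=10.20, Q2=6.80; dissipated=17.633
Op 3: CLOSE 4-3: Q_total=10.00, C_total=7.00, V=1.43; Q4=4.29, Q3=5.71; dissipated=9.524
Op 4: GROUND 1: Q1=0; energy lost=8.670
Total dissipated: 63.952 μJ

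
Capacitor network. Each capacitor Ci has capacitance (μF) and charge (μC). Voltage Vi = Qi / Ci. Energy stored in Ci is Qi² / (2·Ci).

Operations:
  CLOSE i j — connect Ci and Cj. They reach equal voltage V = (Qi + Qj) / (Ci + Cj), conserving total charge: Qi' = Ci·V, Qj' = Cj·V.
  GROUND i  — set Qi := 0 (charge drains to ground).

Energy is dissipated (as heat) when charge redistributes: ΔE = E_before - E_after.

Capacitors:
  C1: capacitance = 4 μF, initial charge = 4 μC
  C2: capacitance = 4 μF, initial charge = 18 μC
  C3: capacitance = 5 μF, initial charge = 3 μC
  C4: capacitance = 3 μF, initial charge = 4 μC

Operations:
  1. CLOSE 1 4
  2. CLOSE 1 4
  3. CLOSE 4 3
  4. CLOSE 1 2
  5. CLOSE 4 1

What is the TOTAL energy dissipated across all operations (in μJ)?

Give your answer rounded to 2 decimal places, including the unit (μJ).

Answer: 15.13 μJ

Derivation:
Initial: C1(4μF, Q=4μC, V=1.00V), C2(4μF, Q=18μC, V=4.50V), C3(5μF, Q=3μC, V=0.60V), C4(3μF, Q=4μC, V=1.33V)
Op 1: CLOSE 1-4: Q_total=8.00, C_total=7.00, V=1.14; Q1=4.57, Q4=3.43; dissipated=0.095
Op 2: CLOSE 1-4: Q_total=8.00, C_total=7.00, V=1.14; Q1=4.57, Q4=3.43; dissipated=0.000
Op 3: CLOSE 4-3: Q_total=6.43, C_total=8.00, V=0.80; Q4=2.41, Q3=4.02; dissipated=0.276
Op 4: CLOSE 1-2: Q_total=22.57, C_total=8.00, V=2.82; Q1=11.29, Q2=11.29; dissipated=11.270
Op 5: CLOSE 4-1: Q_total=13.70, C_total=7.00, V=1.96; Q4=5.87, Q1=7.83; dissipated=3.490
Total dissipated: 15.132 μJ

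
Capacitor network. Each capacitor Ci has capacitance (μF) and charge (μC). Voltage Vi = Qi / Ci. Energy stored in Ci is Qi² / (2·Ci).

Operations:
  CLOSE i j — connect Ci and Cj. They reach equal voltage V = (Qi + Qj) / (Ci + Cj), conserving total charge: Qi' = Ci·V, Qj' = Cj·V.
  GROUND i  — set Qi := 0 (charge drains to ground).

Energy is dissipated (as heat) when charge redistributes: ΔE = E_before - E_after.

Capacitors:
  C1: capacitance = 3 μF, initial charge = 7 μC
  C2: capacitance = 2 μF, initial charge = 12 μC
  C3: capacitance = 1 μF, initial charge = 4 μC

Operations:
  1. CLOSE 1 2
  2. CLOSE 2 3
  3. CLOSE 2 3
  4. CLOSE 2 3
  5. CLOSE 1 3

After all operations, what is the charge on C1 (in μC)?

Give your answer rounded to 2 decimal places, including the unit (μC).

Answer: 11.45 μC

Derivation:
Initial: C1(3μF, Q=7μC, V=2.33V), C2(2μF, Q=12μC, V=6.00V), C3(1μF, Q=4μC, V=4.00V)
Op 1: CLOSE 1-2: Q_total=19.00, C_total=5.00, V=3.80; Q1=11.40, Q2=7.60; dissipated=8.067
Op 2: CLOSE 2-3: Q_total=11.60, C_total=3.00, V=3.87; Q2=7.73, Q3=3.87; dissipated=0.013
Op 3: CLOSE 2-3: Q_total=11.60, C_total=3.00, V=3.87; Q2=7.73, Q3=3.87; dissipated=0.000
Op 4: CLOSE 2-3: Q_total=11.60, C_total=3.00, V=3.87; Q2=7.73, Q3=3.87; dissipated=0.000
Op 5: CLOSE 1-3: Q_total=15.27, C_total=4.00, V=3.82; Q1=11.45, Q3=3.82; dissipated=0.002
Final charges: Q1=11.45, Q2=7.73, Q3=3.82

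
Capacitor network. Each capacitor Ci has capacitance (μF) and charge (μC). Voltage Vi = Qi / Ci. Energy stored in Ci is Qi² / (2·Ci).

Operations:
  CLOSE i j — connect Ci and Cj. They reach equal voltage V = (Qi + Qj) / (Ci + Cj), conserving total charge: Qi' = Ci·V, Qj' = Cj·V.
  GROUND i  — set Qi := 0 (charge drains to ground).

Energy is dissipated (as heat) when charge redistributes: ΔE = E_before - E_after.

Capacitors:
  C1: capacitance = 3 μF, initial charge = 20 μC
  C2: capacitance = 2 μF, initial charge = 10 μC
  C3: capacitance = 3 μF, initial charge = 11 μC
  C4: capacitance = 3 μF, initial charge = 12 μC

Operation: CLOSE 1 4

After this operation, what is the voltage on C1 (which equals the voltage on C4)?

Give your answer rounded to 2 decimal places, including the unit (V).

Initial: C1(3μF, Q=20μC, V=6.67V), C2(2μF, Q=10μC, V=5.00V), C3(3μF, Q=11μC, V=3.67V), C4(3μF, Q=12μC, V=4.00V)
Op 1: CLOSE 1-4: Q_total=32.00, C_total=6.00, V=5.33; Q1=16.00, Q4=16.00; dissipated=5.333

Answer: 5.33 V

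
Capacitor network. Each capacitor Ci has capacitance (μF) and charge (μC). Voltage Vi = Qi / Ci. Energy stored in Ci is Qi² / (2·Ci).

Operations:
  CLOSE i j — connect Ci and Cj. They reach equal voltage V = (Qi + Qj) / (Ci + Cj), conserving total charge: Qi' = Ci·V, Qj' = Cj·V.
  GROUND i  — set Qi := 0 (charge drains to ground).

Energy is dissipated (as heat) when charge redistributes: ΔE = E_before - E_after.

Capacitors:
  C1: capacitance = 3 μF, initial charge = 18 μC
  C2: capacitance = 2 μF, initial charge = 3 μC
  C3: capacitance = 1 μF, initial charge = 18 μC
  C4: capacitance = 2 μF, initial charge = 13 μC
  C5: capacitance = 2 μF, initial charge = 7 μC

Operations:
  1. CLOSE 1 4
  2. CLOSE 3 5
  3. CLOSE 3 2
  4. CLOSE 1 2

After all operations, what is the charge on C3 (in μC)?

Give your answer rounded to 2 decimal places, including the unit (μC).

Answer: 3.78 μC

Derivation:
Initial: C1(3μF, Q=18μC, V=6.00V), C2(2μF, Q=3μC, V=1.50V), C3(1μF, Q=18μC, V=18.00V), C4(2μF, Q=13μC, V=6.50V), C5(2μF, Q=7μC, V=3.50V)
Op 1: CLOSE 1-4: Q_total=31.00, C_total=5.00, V=6.20; Q1=18.60, Q4=12.40; dissipated=0.150
Op 2: CLOSE 3-5: Q_total=25.00, C_total=3.00, V=8.33; Q3=8.33, Q5=16.67; dissipated=70.083
Op 3: CLOSE 3-2: Q_total=11.33, C_total=3.00, V=3.78; Q3=3.78, Q2=7.56; dissipated=15.565
Op 4: CLOSE 1-2: Q_total=26.16, C_total=5.00, V=5.23; Q1=15.69, Q2=10.46; dissipated=3.520
Final charges: Q1=15.69, Q2=10.46, Q3=3.78, Q4=12.40, Q5=16.67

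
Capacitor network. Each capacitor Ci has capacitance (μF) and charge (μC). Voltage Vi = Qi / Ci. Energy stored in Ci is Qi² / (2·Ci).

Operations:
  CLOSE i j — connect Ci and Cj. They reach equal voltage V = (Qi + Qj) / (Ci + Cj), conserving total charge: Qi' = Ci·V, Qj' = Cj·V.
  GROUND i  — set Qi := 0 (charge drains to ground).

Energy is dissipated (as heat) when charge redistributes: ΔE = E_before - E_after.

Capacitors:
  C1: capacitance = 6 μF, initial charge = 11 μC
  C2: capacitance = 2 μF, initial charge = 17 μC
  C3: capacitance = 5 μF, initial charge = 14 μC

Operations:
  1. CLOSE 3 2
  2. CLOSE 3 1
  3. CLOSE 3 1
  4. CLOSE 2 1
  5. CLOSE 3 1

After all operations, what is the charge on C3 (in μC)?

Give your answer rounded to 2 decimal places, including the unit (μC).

Answer: 16.03 μC

Derivation:
Initial: C1(6μF, Q=11μC, V=1.83V), C2(2μF, Q=17μC, V=8.50V), C3(5μF, Q=14μC, V=2.80V)
Op 1: CLOSE 3-2: Q_total=31.00, C_total=7.00, V=4.43; Q3=22.14, Q2=8.86; dissipated=23.207
Op 2: CLOSE 3-1: Q_total=33.14, C_total=11.00, V=3.01; Q3=15.06, Q1=18.08; dissipated=9.184
Op 3: CLOSE 3-1: Q_total=33.14, C_total=11.00, V=3.01; Q3=15.06, Q1=18.08; dissipated=0.000
Op 4: CLOSE 2-1: Q_total=26.94, C_total=8.00, V=3.37; Q2=6.73, Q1=20.20; dissipated=1.503
Op 5: CLOSE 3-1: Q_total=35.27, C_total=11.00, V=3.21; Q3=16.03, Q1=19.24; dissipated=0.171
Final charges: Q1=19.24, Q2=6.73, Q3=16.03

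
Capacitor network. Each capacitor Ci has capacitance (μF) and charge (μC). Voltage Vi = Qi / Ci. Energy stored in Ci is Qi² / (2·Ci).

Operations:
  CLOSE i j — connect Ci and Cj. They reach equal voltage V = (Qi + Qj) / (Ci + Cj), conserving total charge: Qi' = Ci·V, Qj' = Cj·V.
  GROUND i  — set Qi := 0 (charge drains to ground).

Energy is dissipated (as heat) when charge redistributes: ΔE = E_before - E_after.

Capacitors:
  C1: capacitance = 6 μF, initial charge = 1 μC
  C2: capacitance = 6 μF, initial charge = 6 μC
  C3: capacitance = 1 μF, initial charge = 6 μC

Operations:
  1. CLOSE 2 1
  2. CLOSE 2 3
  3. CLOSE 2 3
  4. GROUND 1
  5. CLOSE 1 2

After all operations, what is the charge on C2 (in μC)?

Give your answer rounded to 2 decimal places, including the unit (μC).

Answer: 4.07 μC

Derivation:
Initial: C1(6μF, Q=1μC, V=0.17V), C2(6μF, Q=6μC, V=1.00V), C3(1μF, Q=6μC, V=6.00V)
Op 1: CLOSE 2-1: Q_total=7.00, C_total=12.00, V=0.58; Q2=3.50, Q1=3.50; dissipated=1.042
Op 2: CLOSE 2-3: Q_total=9.50, C_total=7.00, V=1.36; Q2=8.14, Q3=1.36; dissipated=12.574
Op 3: CLOSE 2-3: Q_total=9.50, C_total=7.00, V=1.36; Q2=8.14, Q3=1.36; dissipated=0.000
Op 4: GROUND 1: Q1=0; energy lost=1.021
Op 5: CLOSE 1-2: Q_total=8.14, C_total=12.00, V=0.68; Q1=4.07, Q2=4.07; dissipated=2.763
Final charges: Q1=4.07, Q2=4.07, Q3=1.36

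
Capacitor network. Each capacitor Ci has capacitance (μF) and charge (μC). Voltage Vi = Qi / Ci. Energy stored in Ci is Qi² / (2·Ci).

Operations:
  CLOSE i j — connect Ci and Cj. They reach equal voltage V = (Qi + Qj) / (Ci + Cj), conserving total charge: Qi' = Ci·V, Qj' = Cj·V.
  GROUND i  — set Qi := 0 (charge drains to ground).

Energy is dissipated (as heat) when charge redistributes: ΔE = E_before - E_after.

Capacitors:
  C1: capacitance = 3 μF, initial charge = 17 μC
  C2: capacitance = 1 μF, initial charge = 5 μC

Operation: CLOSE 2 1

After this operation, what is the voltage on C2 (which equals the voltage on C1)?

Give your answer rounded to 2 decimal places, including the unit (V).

Initial: C1(3μF, Q=17μC, V=5.67V), C2(1μF, Q=5μC, V=5.00V)
Op 1: CLOSE 2-1: Q_total=22.00, C_total=4.00, V=5.50; Q2=5.50, Q1=16.50; dissipated=0.167

Answer: 5.50 V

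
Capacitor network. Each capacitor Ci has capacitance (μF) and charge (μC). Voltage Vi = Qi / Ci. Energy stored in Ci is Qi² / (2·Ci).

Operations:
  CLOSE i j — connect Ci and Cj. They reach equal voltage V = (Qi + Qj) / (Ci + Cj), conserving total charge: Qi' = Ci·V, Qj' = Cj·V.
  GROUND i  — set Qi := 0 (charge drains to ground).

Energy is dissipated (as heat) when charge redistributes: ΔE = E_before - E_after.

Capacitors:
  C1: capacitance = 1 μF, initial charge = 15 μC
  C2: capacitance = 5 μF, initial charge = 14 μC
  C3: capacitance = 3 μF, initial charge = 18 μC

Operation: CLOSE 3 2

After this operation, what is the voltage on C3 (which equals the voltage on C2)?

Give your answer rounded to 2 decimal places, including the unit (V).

Initial: C1(1μF, Q=15μC, V=15.00V), C2(5μF, Q=14μC, V=2.80V), C3(3μF, Q=18μC, V=6.00V)
Op 1: CLOSE 3-2: Q_total=32.00, C_total=8.00, V=4.00; Q3=12.00, Q2=20.00; dissipated=9.600

Answer: 4.00 V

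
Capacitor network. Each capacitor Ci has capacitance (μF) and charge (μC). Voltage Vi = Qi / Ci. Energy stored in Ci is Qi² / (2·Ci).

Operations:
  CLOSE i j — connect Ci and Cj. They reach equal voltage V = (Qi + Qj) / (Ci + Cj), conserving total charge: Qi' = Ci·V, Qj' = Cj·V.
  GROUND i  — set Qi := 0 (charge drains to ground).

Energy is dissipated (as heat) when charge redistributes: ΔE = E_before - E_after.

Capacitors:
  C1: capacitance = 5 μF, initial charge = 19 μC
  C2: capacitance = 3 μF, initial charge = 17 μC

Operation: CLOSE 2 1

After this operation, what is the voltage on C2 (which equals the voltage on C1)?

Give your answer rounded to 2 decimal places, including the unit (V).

Answer: 4.50 V

Derivation:
Initial: C1(5μF, Q=19μC, V=3.80V), C2(3μF, Q=17μC, V=5.67V)
Op 1: CLOSE 2-1: Q_total=36.00, C_total=8.00, V=4.50; Q2=13.50, Q1=22.50; dissipated=3.267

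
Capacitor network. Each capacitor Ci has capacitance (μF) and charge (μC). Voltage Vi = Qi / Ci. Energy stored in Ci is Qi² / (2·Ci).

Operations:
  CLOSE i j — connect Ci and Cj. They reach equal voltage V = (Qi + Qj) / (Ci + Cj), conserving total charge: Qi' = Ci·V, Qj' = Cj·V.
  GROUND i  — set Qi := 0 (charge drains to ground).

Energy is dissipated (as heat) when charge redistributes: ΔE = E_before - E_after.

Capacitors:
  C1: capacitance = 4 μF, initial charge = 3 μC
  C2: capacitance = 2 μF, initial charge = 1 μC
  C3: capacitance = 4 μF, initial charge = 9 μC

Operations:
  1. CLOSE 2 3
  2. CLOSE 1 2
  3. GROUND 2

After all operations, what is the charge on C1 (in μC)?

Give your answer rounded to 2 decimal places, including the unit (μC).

Initial: C1(4μF, Q=3μC, V=0.75V), C2(2μF, Q=1μC, V=0.50V), C3(4μF, Q=9μC, V=2.25V)
Op 1: CLOSE 2-3: Q_total=10.00, C_total=6.00, V=1.67; Q2=3.33, Q3=6.67; dissipated=2.042
Op 2: CLOSE 1-2: Q_total=6.33, C_total=6.00, V=1.06; Q1=4.22, Q2=2.11; dissipated=0.560
Op 3: GROUND 2: Q2=0; energy lost=1.114
Final charges: Q1=4.22, Q2=0.00, Q3=6.67

Answer: 4.22 μC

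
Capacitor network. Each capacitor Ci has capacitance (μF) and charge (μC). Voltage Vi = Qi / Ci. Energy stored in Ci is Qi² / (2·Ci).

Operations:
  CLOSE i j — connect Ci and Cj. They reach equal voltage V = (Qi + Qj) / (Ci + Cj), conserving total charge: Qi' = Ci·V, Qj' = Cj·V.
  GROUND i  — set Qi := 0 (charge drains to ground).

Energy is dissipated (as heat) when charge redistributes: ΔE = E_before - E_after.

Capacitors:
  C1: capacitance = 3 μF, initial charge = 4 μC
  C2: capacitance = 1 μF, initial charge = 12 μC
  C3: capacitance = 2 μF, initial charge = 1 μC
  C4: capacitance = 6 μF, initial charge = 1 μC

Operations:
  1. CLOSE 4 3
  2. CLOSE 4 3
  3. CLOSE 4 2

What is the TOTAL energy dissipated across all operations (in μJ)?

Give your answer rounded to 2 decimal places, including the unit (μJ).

Initial: C1(3μF, Q=4μC, V=1.33V), C2(1μF, Q=12μC, V=12.00V), C3(2μF, Q=1μC, V=0.50V), C4(6μF, Q=1μC, V=0.17V)
Op 1: CLOSE 4-3: Q_total=2.00, C_total=8.00, V=0.25; Q4=1.50, Q3=0.50; dissipated=0.083
Op 2: CLOSE 4-3: Q_total=2.00, C_total=8.00, V=0.25; Q4=1.50, Q3=0.50; dissipated=0.000
Op 3: CLOSE 4-2: Q_total=13.50, C_total=7.00, V=1.93; Q4=11.57, Q2=1.93; dissipated=59.170
Total dissipated: 59.253 μJ

Answer: 59.25 μJ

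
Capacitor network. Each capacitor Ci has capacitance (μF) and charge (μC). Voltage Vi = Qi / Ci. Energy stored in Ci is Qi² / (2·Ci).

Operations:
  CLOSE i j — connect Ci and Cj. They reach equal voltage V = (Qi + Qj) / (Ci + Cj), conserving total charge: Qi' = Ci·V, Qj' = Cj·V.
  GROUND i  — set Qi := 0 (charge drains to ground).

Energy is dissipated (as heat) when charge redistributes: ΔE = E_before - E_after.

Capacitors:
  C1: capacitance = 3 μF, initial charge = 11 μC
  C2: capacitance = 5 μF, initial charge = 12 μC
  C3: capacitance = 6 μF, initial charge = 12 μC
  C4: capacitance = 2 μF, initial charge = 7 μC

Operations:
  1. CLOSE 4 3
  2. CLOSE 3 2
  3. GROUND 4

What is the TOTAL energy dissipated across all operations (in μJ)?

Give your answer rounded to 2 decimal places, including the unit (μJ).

Answer: 7.33 μJ

Derivation:
Initial: C1(3μF, Q=11μC, V=3.67V), C2(5μF, Q=12μC, V=2.40V), C3(6μF, Q=12μC, V=2.00V), C4(2μF, Q=7μC, V=3.50V)
Op 1: CLOSE 4-3: Q_total=19.00, C_total=8.00, V=2.38; Q4=4.75, Q3=14.25; dissipated=1.688
Op 2: CLOSE 3-2: Q_total=26.25, C_total=11.00, V=2.39; Q3=14.32, Q2=11.93; dissipated=0.001
Op 3: GROUND 4: Q4=0; energy lost=5.641
Total dissipated: 7.329 μJ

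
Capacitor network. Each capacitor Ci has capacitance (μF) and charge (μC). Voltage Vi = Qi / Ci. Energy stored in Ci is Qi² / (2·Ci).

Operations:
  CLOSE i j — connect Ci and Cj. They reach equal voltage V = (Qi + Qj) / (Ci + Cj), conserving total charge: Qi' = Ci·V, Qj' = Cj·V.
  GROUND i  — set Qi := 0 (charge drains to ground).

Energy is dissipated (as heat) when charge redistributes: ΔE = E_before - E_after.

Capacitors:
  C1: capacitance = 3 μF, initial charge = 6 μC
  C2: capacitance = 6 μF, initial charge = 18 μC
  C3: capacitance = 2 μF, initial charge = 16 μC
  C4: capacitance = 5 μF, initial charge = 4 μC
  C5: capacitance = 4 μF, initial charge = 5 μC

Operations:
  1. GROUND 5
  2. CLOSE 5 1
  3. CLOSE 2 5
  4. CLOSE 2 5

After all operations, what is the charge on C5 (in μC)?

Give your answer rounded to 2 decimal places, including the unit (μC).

Initial: C1(3μF, Q=6μC, V=2.00V), C2(6μF, Q=18μC, V=3.00V), C3(2μF, Q=16μC, V=8.00V), C4(5μF, Q=4μC, V=0.80V), C5(4μF, Q=5μC, V=1.25V)
Op 1: GROUND 5: Q5=0; energy lost=3.125
Op 2: CLOSE 5-1: Q_total=6.00, C_total=7.00, V=0.86; Q5=3.43, Q1=2.57; dissipated=3.429
Op 3: CLOSE 2-5: Q_total=21.43, C_total=10.00, V=2.14; Q2=12.86, Q5=8.57; dissipated=5.510
Op 4: CLOSE 2-5: Q_total=21.43, C_total=10.00, V=2.14; Q2=12.86, Q5=8.57; dissipated=0.000
Final charges: Q1=2.57, Q2=12.86, Q3=16.00, Q4=4.00, Q5=8.57

Answer: 8.57 μC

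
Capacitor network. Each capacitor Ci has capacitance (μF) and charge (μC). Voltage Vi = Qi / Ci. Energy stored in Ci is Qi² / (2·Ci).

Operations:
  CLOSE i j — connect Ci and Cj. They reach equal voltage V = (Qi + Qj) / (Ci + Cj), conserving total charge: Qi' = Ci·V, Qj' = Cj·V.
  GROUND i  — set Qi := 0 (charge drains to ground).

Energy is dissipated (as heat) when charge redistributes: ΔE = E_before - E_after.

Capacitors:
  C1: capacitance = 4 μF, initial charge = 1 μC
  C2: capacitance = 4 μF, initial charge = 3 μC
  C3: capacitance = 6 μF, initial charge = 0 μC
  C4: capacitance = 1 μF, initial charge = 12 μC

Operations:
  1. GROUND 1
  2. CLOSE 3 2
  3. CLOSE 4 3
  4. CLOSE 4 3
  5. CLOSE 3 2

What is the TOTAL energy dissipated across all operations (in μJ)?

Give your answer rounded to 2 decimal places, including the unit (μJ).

Initial: C1(4μF, Q=1μC, V=0.25V), C2(4μF, Q=3μC, V=0.75V), C3(6μF, Q=0μC, V=0.00V), C4(1μF, Q=12μC, V=12.00V)
Op 1: GROUND 1: Q1=0; energy lost=0.125
Op 2: CLOSE 3-2: Q_total=3.00, C_total=10.00, V=0.30; Q3=1.80, Q2=1.20; dissipated=0.675
Op 3: CLOSE 4-3: Q_total=13.80, C_total=7.00, V=1.97; Q4=1.97, Q3=11.83; dissipated=58.667
Op 4: CLOSE 4-3: Q_total=13.80, C_total=7.00, V=1.97; Q4=1.97, Q3=11.83; dissipated=0.000
Op 5: CLOSE 3-2: Q_total=13.03, C_total=10.00, V=1.30; Q3=7.82, Q2=5.21; dissipated=3.352
Total dissipated: 62.820 μJ

Answer: 62.82 μJ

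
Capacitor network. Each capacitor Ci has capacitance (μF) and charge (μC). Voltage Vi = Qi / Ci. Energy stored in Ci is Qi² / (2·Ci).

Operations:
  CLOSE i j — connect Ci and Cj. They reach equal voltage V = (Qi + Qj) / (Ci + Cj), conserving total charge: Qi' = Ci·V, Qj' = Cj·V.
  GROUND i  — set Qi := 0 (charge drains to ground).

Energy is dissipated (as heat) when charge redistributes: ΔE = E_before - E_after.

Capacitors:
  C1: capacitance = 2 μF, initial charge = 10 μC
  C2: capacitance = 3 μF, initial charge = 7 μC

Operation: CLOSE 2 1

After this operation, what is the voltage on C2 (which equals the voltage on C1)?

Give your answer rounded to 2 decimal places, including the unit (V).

Initial: C1(2μF, Q=10μC, V=5.00V), C2(3μF, Q=7μC, V=2.33V)
Op 1: CLOSE 2-1: Q_total=17.00, C_total=5.00, V=3.40; Q2=10.20, Q1=6.80; dissipated=4.267

Answer: 3.40 V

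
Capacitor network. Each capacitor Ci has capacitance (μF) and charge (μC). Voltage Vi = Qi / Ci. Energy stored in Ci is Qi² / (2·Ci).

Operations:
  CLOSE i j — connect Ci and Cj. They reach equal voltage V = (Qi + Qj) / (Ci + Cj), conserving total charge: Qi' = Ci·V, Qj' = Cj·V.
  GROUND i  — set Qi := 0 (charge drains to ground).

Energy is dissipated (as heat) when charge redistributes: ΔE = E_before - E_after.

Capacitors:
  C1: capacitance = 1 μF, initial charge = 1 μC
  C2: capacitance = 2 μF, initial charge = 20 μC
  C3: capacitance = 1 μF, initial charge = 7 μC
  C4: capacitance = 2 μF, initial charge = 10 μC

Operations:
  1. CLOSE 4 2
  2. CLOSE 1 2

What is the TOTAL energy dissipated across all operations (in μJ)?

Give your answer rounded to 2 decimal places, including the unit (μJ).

Initial: C1(1μF, Q=1μC, V=1.00V), C2(2μF, Q=20μC, V=10.00V), C3(1μF, Q=7μC, V=7.00V), C4(2μF, Q=10μC, V=5.00V)
Op 1: CLOSE 4-2: Q_total=30.00, C_total=4.00, V=7.50; Q4=15.00, Q2=15.00; dissipated=12.500
Op 2: CLOSE 1-2: Q_total=16.00, C_total=3.00, V=5.33; Q1=5.33, Q2=10.67; dissipated=14.083
Total dissipated: 26.583 μJ

Answer: 26.58 μJ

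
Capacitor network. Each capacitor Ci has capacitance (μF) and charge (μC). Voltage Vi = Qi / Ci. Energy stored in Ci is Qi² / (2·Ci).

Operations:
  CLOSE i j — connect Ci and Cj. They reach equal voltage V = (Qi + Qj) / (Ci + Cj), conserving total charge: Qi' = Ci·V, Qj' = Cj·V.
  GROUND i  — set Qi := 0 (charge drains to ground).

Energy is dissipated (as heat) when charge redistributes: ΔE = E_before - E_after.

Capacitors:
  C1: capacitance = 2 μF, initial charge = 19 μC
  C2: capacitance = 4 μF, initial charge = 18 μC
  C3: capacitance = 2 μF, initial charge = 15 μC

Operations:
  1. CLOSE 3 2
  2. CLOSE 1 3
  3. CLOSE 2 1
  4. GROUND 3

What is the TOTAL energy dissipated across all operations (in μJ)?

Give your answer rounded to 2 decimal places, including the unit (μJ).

Initial: C1(2μF, Q=19μC, V=9.50V), C2(4μF, Q=18μC, V=4.50V), C3(2μF, Q=15μC, V=7.50V)
Op 1: CLOSE 3-2: Q_total=33.00, C_total=6.00, V=5.50; Q3=11.00, Q2=22.00; dissipated=6.000
Op 2: CLOSE 1-3: Q_total=30.00, C_total=4.00, V=7.50; Q1=15.00, Q3=15.00; dissipated=8.000
Op 3: CLOSE 2-1: Q_total=37.00, C_total=6.00, V=6.17; Q2=24.67, Q1=12.33; dissipated=2.667
Op 4: GROUND 3: Q3=0; energy lost=56.250
Total dissipated: 72.917 μJ

Answer: 72.92 μJ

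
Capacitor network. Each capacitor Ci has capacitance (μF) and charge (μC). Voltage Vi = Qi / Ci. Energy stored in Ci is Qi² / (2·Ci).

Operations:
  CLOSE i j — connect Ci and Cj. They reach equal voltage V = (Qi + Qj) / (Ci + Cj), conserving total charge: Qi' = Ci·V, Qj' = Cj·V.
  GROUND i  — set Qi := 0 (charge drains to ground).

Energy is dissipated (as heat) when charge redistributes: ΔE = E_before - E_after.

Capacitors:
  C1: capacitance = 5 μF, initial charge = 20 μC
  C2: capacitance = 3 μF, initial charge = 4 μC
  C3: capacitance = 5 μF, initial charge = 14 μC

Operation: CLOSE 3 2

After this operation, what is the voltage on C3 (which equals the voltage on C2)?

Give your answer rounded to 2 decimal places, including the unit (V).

Initial: C1(5μF, Q=20μC, V=4.00V), C2(3μF, Q=4μC, V=1.33V), C3(5μF, Q=14μC, V=2.80V)
Op 1: CLOSE 3-2: Q_total=18.00, C_total=8.00, V=2.25; Q3=11.25, Q2=6.75; dissipated=2.017

Answer: 2.25 V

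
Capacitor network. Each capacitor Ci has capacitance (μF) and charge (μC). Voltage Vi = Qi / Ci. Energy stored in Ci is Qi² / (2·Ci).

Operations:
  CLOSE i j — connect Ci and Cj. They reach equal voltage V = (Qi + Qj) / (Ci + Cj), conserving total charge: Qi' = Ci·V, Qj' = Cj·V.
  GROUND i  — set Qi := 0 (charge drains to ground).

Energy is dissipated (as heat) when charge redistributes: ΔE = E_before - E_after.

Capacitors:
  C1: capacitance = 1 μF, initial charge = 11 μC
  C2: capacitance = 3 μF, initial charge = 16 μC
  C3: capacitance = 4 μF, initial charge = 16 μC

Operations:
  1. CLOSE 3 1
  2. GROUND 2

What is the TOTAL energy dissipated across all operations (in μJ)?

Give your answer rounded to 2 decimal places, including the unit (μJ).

Answer: 62.27 μJ

Derivation:
Initial: C1(1μF, Q=11μC, V=11.00V), C2(3μF, Q=16μC, V=5.33V), C3(4μF, Q=16μC, V=4.00V)
Op 1: CLOSE 3-1: Q_total=27.00, C_total=5.00, V=5.40; Q3=21.60, Q1=5.40; dissipated=19.600
Op 2: GROUND 2: Q2=0; energy lost=42.667
Total dissipated: 62.267 μJ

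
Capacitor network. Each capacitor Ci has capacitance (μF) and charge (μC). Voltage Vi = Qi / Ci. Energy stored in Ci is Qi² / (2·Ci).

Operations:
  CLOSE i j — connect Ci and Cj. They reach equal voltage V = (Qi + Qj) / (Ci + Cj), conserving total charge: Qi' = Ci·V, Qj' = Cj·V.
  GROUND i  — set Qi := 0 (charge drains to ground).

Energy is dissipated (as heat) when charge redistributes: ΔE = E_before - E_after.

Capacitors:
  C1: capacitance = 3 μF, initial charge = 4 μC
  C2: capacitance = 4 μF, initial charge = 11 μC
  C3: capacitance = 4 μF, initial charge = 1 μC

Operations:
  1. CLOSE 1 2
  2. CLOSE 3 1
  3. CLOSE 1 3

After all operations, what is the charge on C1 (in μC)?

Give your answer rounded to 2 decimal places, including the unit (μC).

Initial: C1(3μF, Q=4μC, V=1.33V), C2(4μF, Q=11μC, V=2.75V), C3(4μF, Q=1μC, V=0.25V)
Op 1: CLOSE 1-2: Q_total=15.00, C_total=7.00, V=2.14; Q1=6.43, Q2=8.57; dissipated=1.720
Op 2: CLOSE 3-1: Q_total=7.43, C_total=7.00, V=1.06; Q3=4.24, Q1=3.18; dissipated=3.071
Op 3: CLOSE 1-3: Q_total=7.43, C_total=7.00, V=1.06; Q1=3.18, Q3=4.24; dissipated=0.000
Final charges: Q1=3.18, Q2=8.57, Q3=4.24

Answer: 3.18 μC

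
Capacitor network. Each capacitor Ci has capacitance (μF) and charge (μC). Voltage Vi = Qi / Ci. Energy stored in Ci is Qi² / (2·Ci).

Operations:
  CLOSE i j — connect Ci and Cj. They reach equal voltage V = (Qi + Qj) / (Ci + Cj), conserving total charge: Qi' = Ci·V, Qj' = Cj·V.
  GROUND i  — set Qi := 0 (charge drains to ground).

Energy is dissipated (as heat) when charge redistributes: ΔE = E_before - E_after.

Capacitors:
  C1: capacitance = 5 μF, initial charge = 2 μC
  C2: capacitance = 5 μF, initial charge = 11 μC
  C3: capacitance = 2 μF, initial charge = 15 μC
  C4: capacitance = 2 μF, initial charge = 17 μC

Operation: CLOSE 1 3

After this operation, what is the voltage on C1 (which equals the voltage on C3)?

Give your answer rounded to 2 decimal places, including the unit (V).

Answer: 2.43 V

Derivation:
Initial: C1(5μF, Q=2μC, V=0.40V), C2(5μF, Q=11μC, V=2.20V), C3(2μF, Q=15μC, V=7.50V), C4(2μF, Q=17μC, V=8.50V)
Op 1: CLOSE 1-3: Q_total=17.00, C_total=7.00, V=2.43; Q1=12.14, Q3=4.86; dissipated=36.007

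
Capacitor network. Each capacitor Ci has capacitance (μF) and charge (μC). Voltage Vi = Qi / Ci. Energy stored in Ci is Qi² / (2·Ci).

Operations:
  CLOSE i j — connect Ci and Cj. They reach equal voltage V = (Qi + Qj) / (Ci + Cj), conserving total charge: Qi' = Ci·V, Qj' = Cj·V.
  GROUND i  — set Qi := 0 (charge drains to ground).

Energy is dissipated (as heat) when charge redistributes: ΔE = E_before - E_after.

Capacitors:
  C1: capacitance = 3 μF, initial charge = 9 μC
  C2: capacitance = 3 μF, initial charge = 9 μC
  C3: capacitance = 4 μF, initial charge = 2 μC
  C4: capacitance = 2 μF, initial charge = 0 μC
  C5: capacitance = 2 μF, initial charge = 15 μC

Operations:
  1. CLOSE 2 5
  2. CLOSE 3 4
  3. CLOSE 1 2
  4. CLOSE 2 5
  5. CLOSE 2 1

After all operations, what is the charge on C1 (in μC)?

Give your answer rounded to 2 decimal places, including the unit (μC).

Initial: C1(3μF, Q=9μC, V=3.00V), C2(3μF, Q=9μC, V=3.00V), C3(4μF, Q=2μC, V=0.50V), C4(2μF, Q=0μC, V=0.00V), C5(2μF, Q=15μC, V=7.50V)
Op 1: CLOSE 2-5: Q_total=24.00, C_total=5.00, V=4.80; Q2=14.40, Q5=9.60; dissipated=12.150
Op 2: CLOSE 3-4: Q_total=2.00, C_total=6.00, V=0.33; Q3=1.33, Q4=0.67; dissipated=0.167
Op 3: CLOSE 1-2: Q_total=23.40, C_total=6.00, V=3.90; Q1=11.70, Q2=11.70; dissipated=2.430
Op 4: CLOSE 2-5: Q_total=21.30, C_total=5.00, V=4.26; Q2=12.78, Q5=8.52; dissipated=0.486
Op 5: CLOSE 2-1: Q_total=24.48, C_total=6.00, V=4.08; Q2=12.24, Q1=12.24; dissipated=0.097
Final charges: Q1=12.24, Q2=12.24, Q3=1.33, Q4=0.67, Q5=8.52

Answer: 12.24 μC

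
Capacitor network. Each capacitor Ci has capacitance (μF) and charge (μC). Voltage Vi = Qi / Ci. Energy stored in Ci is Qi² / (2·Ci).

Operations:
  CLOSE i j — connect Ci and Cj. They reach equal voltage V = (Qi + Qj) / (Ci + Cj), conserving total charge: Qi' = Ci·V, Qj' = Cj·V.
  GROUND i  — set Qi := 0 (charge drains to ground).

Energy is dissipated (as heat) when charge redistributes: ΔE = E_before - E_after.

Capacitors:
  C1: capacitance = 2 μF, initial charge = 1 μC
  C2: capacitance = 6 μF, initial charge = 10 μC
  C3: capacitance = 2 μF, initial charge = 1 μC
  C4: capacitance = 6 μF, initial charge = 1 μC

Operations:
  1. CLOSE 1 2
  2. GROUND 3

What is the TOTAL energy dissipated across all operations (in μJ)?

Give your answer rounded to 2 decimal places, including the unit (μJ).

Initial: C1(2μF, Q=1μC, V=0.50V), C2(6μF, Q=10μC, V=1.67V), C3(2μF, Q=1μC, V=0.50V), C4(6μF, Q=1μC, V=0.17V)
Op 1: CLOSE 1-2: Q_total=11.00, C_total=8.00, V=1.38; Q1=2.75, Q2=8.25; dissipated=1.021
Op 2: GROUND 3: Q3=0; energy lost=0.250
Total dissipated: 1.271 μJ

Answer: 1.27 μJ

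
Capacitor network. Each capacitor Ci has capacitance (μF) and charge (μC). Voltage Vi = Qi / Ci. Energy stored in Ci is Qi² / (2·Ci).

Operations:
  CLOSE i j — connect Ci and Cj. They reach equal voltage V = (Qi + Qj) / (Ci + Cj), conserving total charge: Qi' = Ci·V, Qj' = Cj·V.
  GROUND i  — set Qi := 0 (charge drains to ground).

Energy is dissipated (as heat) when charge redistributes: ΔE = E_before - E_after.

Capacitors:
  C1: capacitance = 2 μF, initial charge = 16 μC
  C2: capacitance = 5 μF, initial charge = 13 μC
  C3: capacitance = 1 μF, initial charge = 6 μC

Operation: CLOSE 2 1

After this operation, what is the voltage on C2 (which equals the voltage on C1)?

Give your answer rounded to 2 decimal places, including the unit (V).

Initial: C1(2μF, Q=16μC, V=8.00V), C2(5μF, Q=13μC, V=2.60V), C3(1μF, Q=6μC, V=6.00V)
Op 1: CLOSE 2-1: Q_total=29.00, C_total=7.00, V=4.14; Q2=20.71, Q1=8.29; dissipated=20.829

Answer: 4.14 V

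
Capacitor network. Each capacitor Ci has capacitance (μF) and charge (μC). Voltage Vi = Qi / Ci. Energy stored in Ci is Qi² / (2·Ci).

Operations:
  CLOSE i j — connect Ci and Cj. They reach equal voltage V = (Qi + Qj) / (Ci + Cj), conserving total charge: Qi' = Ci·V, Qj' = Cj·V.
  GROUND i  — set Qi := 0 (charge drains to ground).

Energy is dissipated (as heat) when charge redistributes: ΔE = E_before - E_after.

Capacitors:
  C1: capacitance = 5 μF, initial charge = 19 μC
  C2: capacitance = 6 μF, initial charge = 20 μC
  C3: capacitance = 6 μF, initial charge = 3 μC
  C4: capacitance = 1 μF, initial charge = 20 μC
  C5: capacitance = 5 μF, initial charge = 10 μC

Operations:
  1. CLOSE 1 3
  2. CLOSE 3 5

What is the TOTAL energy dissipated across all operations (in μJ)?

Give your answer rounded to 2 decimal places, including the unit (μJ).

Answer: 14.85 μJ

Derivation:
Initial: C1(5μF, Q=19μC, V=3.80V), C2(6μF, Q=20μC, V=3.33V), C3(6μF, Q=3μC, V=0.50V), C4(1μF, Q=20μC, V=20.00V), C5(5μF, Q=10μC, V=2.00V)
Op 1: CLOSE 1-3: Q_total=22.00, C_total=11.00, V=2.00; Q1=10.00, Q3=12.00; dissipated=14.850
Op 2: CLOSE 3-5: Q_total=22.00, C_total=11.00, V=2.00; Q3=12.00, Q5=10.00; dissipated=0.000
Total dissipated: 14.850 μJ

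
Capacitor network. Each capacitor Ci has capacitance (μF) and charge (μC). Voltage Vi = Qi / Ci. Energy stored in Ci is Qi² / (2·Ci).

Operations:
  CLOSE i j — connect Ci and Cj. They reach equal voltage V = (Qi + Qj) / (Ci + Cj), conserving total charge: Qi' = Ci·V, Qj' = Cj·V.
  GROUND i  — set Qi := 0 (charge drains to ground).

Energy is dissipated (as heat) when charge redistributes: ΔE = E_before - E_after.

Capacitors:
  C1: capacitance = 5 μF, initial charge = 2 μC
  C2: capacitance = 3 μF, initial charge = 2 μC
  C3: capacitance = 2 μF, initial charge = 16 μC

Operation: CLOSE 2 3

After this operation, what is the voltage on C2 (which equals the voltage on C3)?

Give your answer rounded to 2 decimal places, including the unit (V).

Answer: 3.60 V

Derivation:
Initial: C1(5μF, Q=2μC, V=0.40V), C2(3μF, Q=2μC, V=0.67V), C3(2μF, Q=16μC, V=8.00V)
Op 1: CLOSE 2-3: Q_total=18.00, C_total=5.00, V=3.60; Q2=10.80, Q3=7.20; dissipated=32.267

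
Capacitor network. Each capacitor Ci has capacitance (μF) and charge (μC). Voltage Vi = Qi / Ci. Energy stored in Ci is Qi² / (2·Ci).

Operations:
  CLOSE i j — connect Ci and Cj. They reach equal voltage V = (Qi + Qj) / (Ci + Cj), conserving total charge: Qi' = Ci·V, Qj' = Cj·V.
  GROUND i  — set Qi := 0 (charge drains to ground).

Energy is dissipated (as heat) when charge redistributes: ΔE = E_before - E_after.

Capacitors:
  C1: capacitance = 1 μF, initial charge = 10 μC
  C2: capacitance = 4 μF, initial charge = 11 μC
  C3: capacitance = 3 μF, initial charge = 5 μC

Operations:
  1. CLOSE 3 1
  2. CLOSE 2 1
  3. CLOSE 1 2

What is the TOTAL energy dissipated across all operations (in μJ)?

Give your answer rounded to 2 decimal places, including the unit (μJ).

Answer: 26.44 μJ

Derivation:
Initial: C1(1μF, Q=10μC, V=10.00V), C2(4μF, Q=11μC, V=2.75V), C3(3μF, Q=5μC, V=1.67V)
Op 1: CLOSE 3-1: Q_total=15.00, C_total=4.00, V=3.75; Q3=11.25, Q1=3.75; dissipated=26.042
Op 2: CLOSE 2-1: Q_total=14.75, C_total=5.00, V=2.95; Q2=11.80, Q1=2.95; dissipated=0.400
Op 3: CLOSE 1-2: Q_total=14.75, C_total=5.00, V=2.95; Q1=2.95, Q2=11.80; dissipated=0.000
Total dissipated: 26.442 μJ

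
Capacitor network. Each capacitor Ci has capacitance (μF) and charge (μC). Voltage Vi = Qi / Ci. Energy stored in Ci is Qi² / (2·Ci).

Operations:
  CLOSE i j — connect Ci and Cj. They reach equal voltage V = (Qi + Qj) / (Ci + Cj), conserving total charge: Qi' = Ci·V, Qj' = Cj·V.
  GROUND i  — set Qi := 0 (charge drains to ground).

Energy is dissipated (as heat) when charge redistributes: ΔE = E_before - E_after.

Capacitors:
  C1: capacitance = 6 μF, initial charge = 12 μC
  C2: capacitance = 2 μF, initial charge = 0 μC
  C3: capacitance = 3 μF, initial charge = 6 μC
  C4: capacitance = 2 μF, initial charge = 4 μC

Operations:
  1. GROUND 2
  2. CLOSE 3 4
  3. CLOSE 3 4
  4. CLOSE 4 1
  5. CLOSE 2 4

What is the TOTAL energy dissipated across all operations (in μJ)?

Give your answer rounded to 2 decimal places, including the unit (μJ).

Answer: 2.00 μJ

Derivation:
Initial: C1(6μF, Q=12μC, V=2.00V), C2(2μF, Q=0μC, V=0.00V), C3(3μF, Q=6μC, V=2.00V), C4(2μF, Q=4μC, V=2.00V)
Op 1: GROUND 2: Q2=0; energy lost=0.000
Op 2: CLOSE 3-4: Q_total=10.00, C_total=5.00, V=2.00; Q3=6.00, Q4=4.00; dissipated=0.000
Op 3: CLOSE 3-4: Q_total=10.00, C_total=5.00, V=2.00; Q3=6.00, Q4=4.00; dissipated=0.000
Op 4: CLOSE 4-1: Q_total=16.00, C_total=8.00, V=2.00; Q4=4.00, Q1=12.00; dissipated=0.000
Op 5: CLOSE 2-4: Q_total=4.00, C_total=4.00, V=1.00; Q2=2.00, Q4=2.00; dissipated=2.000
Total dissipated: 2.000 μJ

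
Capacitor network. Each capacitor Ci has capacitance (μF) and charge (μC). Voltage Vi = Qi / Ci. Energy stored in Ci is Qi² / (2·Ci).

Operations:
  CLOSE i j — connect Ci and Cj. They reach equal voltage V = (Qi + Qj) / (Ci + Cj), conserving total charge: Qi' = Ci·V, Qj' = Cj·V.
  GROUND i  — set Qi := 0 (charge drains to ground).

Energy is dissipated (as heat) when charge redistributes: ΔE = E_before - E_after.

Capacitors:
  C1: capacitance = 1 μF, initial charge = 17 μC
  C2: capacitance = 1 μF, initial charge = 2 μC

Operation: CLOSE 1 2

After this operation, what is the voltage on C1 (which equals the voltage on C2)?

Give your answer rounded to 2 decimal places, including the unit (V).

Initial: C1(1μF, Q=17μC, V=17.00V), C2(1μF, Q=2μC, V=2.00V)
Op 1: CLOSE 1-2: Q_total=19.00, C_total=2.00, V=9.50; Q1=9.50, Q2=9.50; dissipated=56.250

Answer: 9.50 V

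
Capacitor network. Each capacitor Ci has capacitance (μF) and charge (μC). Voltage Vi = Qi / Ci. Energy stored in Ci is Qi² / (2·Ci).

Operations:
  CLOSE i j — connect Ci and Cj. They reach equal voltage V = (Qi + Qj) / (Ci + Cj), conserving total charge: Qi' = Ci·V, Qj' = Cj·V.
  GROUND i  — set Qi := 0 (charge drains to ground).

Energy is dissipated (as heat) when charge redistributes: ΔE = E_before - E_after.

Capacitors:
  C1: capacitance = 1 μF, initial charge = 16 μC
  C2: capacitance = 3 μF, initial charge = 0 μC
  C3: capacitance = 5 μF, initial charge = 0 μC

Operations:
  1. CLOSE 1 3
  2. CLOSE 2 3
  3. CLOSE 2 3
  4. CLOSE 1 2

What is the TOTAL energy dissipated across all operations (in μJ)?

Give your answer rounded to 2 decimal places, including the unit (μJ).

Answer: 113.71 μJ

Derivation:
Initial: C1(1μF, Q=16μC, V=16.00V), C2(3μF, Q=0μC, V=0.00V), C3(5μF, Q=0μC, V=0.00V)
Op 1: CLOSE 1-3: Q_total=16.00, C_total=6.00, V=2.67; Q1=2.67, Q3=13.33; dissipated=106.667
Op 2: CLOSE 2-3: Q_total=13.33, C_total=8.00, V=1.67; Q2=5.00, Q3=8.33; dissipated=6.667
Op 3: CLOSE 2-3: Q_total=13.33, C_total=8.00, V=1.67; Q2=5.00, Q3=8.33; dissipated=0.000
Op 4: CLOSE 1-2: Q_total=7.67, C_total=4.00, V=1.92; Q1=1.92, Q2=5.75; dissipated=0.375
Total dissipated: 113.708 μJ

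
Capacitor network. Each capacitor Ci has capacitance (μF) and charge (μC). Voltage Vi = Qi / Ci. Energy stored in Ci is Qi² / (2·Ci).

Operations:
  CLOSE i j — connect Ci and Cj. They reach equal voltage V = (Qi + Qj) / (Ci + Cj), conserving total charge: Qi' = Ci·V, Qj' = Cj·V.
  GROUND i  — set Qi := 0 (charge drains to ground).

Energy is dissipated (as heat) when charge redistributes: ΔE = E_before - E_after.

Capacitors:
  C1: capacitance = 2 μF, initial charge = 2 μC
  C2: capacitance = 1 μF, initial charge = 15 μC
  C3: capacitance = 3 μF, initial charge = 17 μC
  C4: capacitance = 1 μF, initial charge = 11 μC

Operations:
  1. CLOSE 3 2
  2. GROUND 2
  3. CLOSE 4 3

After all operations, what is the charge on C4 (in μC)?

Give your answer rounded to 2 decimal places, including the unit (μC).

Initial: C1(2μF, Q=2μC, V=1.00V), C2(1μF, Q=15μC, V=15.00V), C3(3μF, Q=17μC, V=5.67V), C4(1μF, Q=11μC, V=11.00V)
Op 1: CLOSE 3-2: Q_total=32.00, C_total=4.00, V=8.00; Q3=24.00, Q2=8.00; dissipated=32.667
Op 2: GROUND 2: Q2=0; energy lost=32.000
Op 3: CLOSE 4-3: Q_total=35.00, C_total=4.00, V=8.75; Q4=8.75, Q3=26.25; dissipated=3.375
Final charges: Q1=2.00, Q2=0.00, Q3=26.25, Q4=8.75

Answer: 8.75 μC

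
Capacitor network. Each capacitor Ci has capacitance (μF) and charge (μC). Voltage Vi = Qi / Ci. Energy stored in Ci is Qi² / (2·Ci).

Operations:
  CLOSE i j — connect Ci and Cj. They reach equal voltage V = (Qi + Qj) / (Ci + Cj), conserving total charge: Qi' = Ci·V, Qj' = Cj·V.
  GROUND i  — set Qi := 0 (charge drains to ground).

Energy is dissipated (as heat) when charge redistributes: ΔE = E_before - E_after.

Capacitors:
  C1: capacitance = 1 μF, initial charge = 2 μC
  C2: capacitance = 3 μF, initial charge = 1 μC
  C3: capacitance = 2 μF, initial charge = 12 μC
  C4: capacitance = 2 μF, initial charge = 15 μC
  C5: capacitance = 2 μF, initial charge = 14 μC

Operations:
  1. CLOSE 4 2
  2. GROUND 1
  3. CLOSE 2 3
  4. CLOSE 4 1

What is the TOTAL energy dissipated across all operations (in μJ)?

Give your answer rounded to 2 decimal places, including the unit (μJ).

Answer: 40.93 μJ

Derivation:
Initial: C1(1μF, Q=2μC, V=2.00V), C2(3μF, Q=1μC, V=0.33V), C3(2μF, Q=12μC, V=6.00V), C4(2μF, Q=15μC, V=7.50V), C5(2μF, Q=14μC, V=7.00V)
Op 1: CLOSE 4-2: Q_total=16.00, C_total=5.00, V=3.20; Q4=6.40, Q2=9.60; dissipated=30.817
Op 2: GROUND 1: Q1=0; energy lost=2.000
Op 3: CLOSE 2-3: Q_total=21.60, C_total=5.00, V=4.32; Q2=12.96, Q3=8.64; dissipated=4.704
Op 4: CLOSE 4-1: Q_total=6.40, C_total=3.00, V=2.13; Q4=4.27, Q1=2.13; dissipated=3.413
Total dissipated: 40.934 μJ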